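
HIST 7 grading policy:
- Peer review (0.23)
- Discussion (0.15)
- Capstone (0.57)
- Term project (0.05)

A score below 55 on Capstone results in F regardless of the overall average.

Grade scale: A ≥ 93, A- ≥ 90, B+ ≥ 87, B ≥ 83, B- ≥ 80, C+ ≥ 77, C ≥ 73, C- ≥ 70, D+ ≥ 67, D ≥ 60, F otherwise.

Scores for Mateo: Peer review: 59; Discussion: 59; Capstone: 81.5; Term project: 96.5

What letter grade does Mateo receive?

Capstone score 81.5 ≥ 55: minimum met.
Weighted total:
  Peer review 59 × 0.23 = 13.57
  Discussion 59 × 0.15 = 8.85
  Capstone 81.5 × 0.57 = 46.455
  Term project 96.5 × 0.05 = 4.825
Sum = 73.7
73.7 is ≥ 73 and < 77 → C

C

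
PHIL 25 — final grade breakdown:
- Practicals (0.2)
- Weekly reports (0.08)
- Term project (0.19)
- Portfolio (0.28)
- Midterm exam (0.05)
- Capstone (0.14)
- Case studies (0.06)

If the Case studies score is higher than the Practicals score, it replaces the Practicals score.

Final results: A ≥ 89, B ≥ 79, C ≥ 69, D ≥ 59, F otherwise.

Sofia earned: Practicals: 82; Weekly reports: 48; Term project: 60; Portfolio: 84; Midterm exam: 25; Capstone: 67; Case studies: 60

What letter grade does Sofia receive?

C

Case studies (60) ≤ Practicals (82), so Practicals stays at 82.
Weighted total:
  Practicals 82 × 0.2 = 16.4
  Weekly reports 48 × 0.08 = 3.84
  Term project 60 × 0.19 = 11.4
  Portfolio 84 × 0.28 = 23.52
  Midterm exam 25 × 0.05 = 1.25
  Capstone 67 × 0.14 = 9.38
  Case studies 60 × 0.06 = 3.6
Sum = 69.39
69.39 is ≥ 69 and < 79 → C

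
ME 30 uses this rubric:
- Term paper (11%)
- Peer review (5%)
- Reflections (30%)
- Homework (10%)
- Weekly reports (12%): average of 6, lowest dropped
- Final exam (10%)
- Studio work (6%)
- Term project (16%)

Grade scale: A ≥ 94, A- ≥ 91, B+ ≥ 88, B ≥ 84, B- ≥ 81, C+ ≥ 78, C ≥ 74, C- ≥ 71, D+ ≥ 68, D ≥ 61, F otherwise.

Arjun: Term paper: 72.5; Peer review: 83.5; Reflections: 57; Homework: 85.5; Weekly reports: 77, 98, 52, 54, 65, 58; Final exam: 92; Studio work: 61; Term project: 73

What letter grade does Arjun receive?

Weekly reports: drop 52 → average of remaining 5 = 352/5 = 70.4
Weighted total:
  Term paper 72.5 × 0.11 = 7.975
  Peer review 83.5 × 0.05 = 4.175
  Reflections 57 × 0.3 = 17.1
  Homework 85.5 × 0.1 = 8.55
  Weekly reports 70.4 × 0.12 = 8.448
  Final exam 92 × 0.1 = 9.2
  Studio work 61 × 0.06 = 3.66
  Term project 73 × 0.16 = 11.68
Sum = 70.788
70.788 is ≥ 68 and < 71 → D+

D+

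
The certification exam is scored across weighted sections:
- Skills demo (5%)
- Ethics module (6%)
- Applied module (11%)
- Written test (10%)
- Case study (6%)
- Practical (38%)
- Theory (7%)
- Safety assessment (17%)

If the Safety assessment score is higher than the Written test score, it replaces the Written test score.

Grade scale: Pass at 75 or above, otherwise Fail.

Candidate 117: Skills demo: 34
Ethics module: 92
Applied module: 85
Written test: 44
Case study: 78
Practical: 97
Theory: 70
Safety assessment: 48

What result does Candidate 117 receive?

Safety assessment (48) > Written test (44), so Written test counts as 48.
Weighted total:
  Skills demo 34 × 0.05 = 1.7
  Ethics module 92 × 0.06 = 5.52
  Applied module 85 × 0.11 = 9.35
  Written test 48 × 0.1 = 4.8
  Case study 78 × 0.06 = 4.68
  Practical 97 × 0.38 = 36.86
  Theory 70 × 0.07 = 4.9
  Safety assessment 48 × 0.17 = 8.16
Sum = 75.97
75.97 ≥ 75 → Pass

Pass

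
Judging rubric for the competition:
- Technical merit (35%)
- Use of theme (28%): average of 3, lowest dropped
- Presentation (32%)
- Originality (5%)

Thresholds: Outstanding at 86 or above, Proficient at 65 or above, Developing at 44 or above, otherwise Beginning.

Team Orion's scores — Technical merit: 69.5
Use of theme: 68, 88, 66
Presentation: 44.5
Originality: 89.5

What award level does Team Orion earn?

Developing

Use of theme: drop 66 → average of remaining 2 = 156/2 = 78
Weighted total:
  Technical merit 69.5 × 0.35 = 24.325
  Use of theme 78 × 0.28 = 21.84
  Presentation 44.5 × 0.32 = 14.24
  Originality 89.5 × 0.05 = 4.475
Sum = 64.88
64.88 is ≥ 44 and < 65 → Developing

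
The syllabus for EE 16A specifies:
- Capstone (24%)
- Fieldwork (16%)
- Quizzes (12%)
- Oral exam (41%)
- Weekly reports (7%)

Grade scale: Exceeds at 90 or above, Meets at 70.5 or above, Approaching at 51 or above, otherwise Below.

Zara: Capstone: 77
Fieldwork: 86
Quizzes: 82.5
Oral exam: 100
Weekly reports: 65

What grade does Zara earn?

Meets

Weighted total:
  Capstone 77 × 0.24 = 18.48
  Fieldwork 86 × 0.16 = 13.76
  Quizzes 82.5 × 0.12 = 9.9
  Oral exam 100 × 0.41 = 41
  Weekly reports 65 × 0.07 = 4.55
Sum = 87.69
87.69 is ≥ 70.5 and < 90 → Meets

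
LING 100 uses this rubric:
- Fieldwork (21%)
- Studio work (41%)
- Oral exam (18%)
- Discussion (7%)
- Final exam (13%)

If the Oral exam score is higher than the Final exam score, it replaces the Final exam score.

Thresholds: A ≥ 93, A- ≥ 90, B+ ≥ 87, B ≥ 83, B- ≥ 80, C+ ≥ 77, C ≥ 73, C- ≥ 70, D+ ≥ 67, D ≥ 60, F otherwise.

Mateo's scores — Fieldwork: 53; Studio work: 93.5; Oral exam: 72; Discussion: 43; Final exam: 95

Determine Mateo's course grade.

C+

Oral exam (72) ≤ Final exam (95), so Final exam stays at 95.
Weighted total:
  Fieldwork 53 × 0.21 = 11.13
  Studio work 93.5 × 0.41 = 38.335
  Oral exam 72 × 0.18 = 12.96
  Discussion 43 × 0.07 = 3.01
  Final exam 95 × 0.13 = 12.35
Sum = 77.785
77.785 is ≥ 77 and < 80 → C+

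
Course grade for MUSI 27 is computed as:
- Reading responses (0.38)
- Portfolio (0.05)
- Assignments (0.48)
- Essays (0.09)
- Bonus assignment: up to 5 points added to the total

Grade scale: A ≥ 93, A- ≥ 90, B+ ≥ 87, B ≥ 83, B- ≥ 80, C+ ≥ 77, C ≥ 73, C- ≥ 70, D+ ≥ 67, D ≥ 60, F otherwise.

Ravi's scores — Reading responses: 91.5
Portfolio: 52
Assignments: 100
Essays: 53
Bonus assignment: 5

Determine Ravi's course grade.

Weighted total:
  Reading responses 91.5 × 0.38 = 34.77
  Portfolio 52 × 0.05 = 2.6
  Assignments 100 × 0.48 = 48
  Essays 53 × 0.09 = 4.77
Sum = 90.14
Bonus assignment: 90.14 + 5 = 95.14
95.14 ≥ 93 → A

A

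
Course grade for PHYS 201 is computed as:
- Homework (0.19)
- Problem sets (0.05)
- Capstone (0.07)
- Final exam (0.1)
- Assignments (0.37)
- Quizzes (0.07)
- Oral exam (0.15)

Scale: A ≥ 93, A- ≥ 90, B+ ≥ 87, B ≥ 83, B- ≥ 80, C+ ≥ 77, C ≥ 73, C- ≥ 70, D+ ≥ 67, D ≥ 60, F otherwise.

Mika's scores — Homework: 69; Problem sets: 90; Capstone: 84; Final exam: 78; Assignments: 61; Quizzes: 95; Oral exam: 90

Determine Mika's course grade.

C

Weighted total:
  Homework 69 × 0.19 = 13.11
  Problem sets 90 × 0.05 = 4.5
  Capstone 84 × 0.07 = 5.88
  Final exam 78 × 0.1 = 7.8
  Assignments 61 × 0.37 = 22.57
  Quizzes 95 × 0.07 = 6.65
  Oral exam 90 × 0.15 = 13.5
Sum = 74.01
74.01 is ≥ 73 and < 77 → C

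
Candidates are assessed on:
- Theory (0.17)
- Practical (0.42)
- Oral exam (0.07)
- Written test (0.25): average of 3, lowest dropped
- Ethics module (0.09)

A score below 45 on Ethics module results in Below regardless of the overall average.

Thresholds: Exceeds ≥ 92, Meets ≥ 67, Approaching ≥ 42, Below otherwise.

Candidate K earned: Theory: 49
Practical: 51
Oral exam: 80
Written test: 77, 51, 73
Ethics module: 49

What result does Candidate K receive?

Approaching

Written test: drop 51 → average of remaining 2 = 150/2 = 75
Ethics module score 49 ≥ 45: minimum met.
Weighted total:
  Theory 49 × 0.17 = 8.33
  Practical 51 × 0.42 = 21.42
  Oral exam 80 × 0.07 = 5.6
  Written test 75 × 0.25 = 18.75
  Ethics module 49 × 0.09 = 4.41
Sum = 58.51
58.51 is ≥ 42 and < 67 → Approaching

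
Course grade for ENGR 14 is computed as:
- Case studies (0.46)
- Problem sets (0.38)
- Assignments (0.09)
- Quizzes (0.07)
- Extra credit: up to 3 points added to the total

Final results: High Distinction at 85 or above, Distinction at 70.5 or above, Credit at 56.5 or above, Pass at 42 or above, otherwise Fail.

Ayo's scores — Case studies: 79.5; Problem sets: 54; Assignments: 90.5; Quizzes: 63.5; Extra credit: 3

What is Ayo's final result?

Distinction

Weighted total:
  Case studies 79.5 × 0.46 = 36.57
  Problem sets 54 × 0.38 = 20.52
  Assignments 90.5 × 0.09 = 8.145
  Quizzes 63.5 × 0.07 = 4.445
Sum = 69.68
Extra credit: 69.68 + 3 = 72.68
72.68 is ≥ 70.5 and < 85 → Distinction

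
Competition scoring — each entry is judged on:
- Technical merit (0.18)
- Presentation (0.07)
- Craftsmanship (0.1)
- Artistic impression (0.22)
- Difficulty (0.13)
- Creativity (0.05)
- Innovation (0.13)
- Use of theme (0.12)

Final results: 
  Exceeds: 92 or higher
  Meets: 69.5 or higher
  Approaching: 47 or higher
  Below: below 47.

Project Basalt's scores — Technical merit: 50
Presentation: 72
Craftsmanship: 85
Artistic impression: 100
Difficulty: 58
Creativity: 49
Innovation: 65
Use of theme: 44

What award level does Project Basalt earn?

Approaching

Weighted total:
  Technical merit 50 × 0.18 = 9
  Presentation 72 × 0.07 = 5.04
  Craftsmanship 85 × 0.1 = 8.5
  Artistic impression 100 × 0.22 = 22
  Difficulty 58 × 0.13 = 7.54
  Creativity 49 × 0.05 = 2.45
  Innovation 65 × 0.13 = 8.45
  Use of theme 44 × 0.12 = 5.28
Sum = 68.26
68.26 is ≥ 47 and < 69.5 → Approaching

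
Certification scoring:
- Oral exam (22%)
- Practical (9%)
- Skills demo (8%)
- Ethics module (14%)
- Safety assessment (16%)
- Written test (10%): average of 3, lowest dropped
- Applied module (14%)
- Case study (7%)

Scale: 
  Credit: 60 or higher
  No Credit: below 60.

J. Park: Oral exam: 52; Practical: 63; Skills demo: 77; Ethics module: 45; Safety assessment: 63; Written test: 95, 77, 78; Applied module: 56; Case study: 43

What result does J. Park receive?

No Credit

Written test: drop 77 → average of remaining 2 = 173/2 = 86.5
Weighted total:
  Oral exam 52 × 0.22 = 11.44
  Practical 63 × 0.09 = 5.67
  Skills demo 77 × 0.08 = 6.16
  Ethics module 45 × 0.14 = 6.3
  Safety assessment 63 × 0.16 = 10.08
  Written test 86.5 × 0.1 = 8.65
  Applied module 56 × 0.14 = 7.84
  Case study 43 × 0.07 = 3.01
Sum = 59.15
59.15 < 60 → No Credit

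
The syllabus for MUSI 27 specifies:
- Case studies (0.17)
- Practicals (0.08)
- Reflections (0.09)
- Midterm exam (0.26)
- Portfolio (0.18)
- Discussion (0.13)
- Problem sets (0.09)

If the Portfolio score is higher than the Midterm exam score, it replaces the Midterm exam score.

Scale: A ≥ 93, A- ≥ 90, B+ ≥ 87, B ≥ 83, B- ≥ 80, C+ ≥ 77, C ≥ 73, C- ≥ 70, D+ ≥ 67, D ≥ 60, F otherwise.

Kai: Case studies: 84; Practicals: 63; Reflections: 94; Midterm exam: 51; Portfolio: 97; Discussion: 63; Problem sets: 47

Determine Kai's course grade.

Portfolio (97) > Midterm exam (51), so Midterm exam counts as 97.
Weighted total:
  Case studies 84 × 0.17 = 14.28
  Practicals 63 × 0.08 = 5.04
  Reflections 94 × 0.09 = 8.46
  Midterm exam 97 × 0.26 = 25.22
  Portfolio 97 × 0.18 = 17.46
  Discussion 63 × 0.13 = 8.19
  Problem sets 47 × 0.09 = 4.23
Sum = 82.88
82.88 is ≥ 80 and < 83 → B-

B-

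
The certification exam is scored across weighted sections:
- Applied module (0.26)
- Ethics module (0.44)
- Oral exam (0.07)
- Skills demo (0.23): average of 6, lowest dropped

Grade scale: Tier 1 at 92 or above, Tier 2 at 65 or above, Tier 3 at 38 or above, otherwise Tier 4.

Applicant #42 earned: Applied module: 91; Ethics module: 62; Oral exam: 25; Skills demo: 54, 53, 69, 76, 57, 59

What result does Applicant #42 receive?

Skills demo: drop 53 → average of remaining 5 = 315/5 = 63
Weighted total:
  Applied module 91 × 0.26 = 23.66
  Ethics module 62 × 0.44 = 27.28
  Oral exam 25 × 0.07 = 1.75
  Skills demo 63 × 0.23 = 14.49
Sum = 67.18
67.18 is ≥ 65 and < 92 → Tier 2

Tier 2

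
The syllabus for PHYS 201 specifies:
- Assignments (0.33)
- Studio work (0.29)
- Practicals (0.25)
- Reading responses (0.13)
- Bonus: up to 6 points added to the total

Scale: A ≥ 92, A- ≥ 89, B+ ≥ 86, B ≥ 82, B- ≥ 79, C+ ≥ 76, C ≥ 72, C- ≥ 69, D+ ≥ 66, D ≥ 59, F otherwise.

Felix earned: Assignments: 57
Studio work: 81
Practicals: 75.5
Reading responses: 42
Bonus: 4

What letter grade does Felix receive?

Weighted total:
  Assignments 57 × 0.33 = 18.81
  Studio work 81 × 0.29 = 23.49
  Practicals 75.5 × 0.25 = 18.875
  Reading responses 42 × 0.13 = 5.46
Sum = 66.635
Bonus: 66.635 + 4 = 70.635
70.635 is ≥ 69 and < 72 → C-

C-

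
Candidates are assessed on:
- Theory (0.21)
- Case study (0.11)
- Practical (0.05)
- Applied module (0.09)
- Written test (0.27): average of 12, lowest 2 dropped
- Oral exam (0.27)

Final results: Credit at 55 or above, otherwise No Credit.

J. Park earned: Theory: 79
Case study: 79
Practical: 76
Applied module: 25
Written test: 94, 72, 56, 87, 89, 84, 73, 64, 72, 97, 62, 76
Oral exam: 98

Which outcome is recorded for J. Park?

Credit

Written test: drop 56, 62 → average of remaining 10 = 808/10 = 80.8
Weighted total:
  Theory 79 × 0.21 = 16.59
  Case study 79 × 0.11 = 8.69
  Practical 76 × 0.05 = 3.8
  Applied module 25 × 0.09 = 2.25
  Written test 80.8 × 0.27 = 21.816
  Oral exam 98 × 0.27 = 26.46
Sum = 79.606
79.606 ≥ 55 → Credit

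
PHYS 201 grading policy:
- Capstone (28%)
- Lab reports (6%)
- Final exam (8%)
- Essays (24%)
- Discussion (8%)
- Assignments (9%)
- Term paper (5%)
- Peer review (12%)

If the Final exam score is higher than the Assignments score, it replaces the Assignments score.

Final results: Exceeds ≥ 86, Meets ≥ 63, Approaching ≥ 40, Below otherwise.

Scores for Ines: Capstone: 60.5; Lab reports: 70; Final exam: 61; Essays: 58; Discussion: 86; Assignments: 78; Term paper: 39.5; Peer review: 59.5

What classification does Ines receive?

Approaching

Final exam (61) ≤ Assignments (78), so Assignments stays at 78.
Weighted total:
  Capstone 60.5 × 0.28 = 16.94
  Lab reports 70 × 0.06 = 4.2
  Final exam 61 × 0.08 = 4.88
  Essays 58 × 0.24 = 13.92
  Discussion 86 × 0.08 = 6.88
  Assignments 78 × 0.09 = 7.02
  Term paper 39.5 × 0.05 = 1.975
  Peer review 59.5 × 0.12 = 7.14
Sum = 62.955
62.955 is ≥ 40 and < 63 → Approaching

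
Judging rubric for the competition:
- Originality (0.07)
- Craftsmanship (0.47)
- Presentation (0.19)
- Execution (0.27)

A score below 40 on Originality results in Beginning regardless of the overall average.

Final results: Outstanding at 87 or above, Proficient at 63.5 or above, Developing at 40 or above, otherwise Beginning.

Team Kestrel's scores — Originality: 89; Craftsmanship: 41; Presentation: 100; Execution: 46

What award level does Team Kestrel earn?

Originality score 89 ≥ 40: minimum met.
Weighted total:
  Originality 89 × 0.07 = 6.23
  Craftsmanship 41 × 0.47 = 19.27
  Presentation 100 × 0.19 = 19
  Execution 46 × 0.27 = 12.42
Sum = 56.92
56.92 is ≥ 40 and < 63.5 → Developing

Developing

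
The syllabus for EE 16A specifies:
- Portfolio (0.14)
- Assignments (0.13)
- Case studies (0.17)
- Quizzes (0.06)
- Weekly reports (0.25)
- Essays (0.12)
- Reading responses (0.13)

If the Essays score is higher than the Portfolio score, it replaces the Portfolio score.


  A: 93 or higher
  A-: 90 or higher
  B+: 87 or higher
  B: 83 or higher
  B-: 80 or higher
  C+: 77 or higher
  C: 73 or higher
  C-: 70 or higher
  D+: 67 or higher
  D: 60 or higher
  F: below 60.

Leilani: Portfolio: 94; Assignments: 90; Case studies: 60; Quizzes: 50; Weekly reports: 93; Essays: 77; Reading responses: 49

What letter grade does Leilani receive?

C

Essays (77) ≤ Portfolio (94), so Portfolio stays at 94.
Weighted total:
  Portfolio 94 × 0.14 = 13.16
  Assignments 90 × 0.13 = 11.7
  Case studies 60 × 0.17 = 10.2
  Quizzes 50 × 0.06 = 3
  Weekly reports 93 × 0.25 = 23.25
  Essays 77 × 0.12 = 9.24
  Reading responses 49 × 0.13 = 6.37
Sum = 76.92
76.92 is ≥ 73 and < 77 → C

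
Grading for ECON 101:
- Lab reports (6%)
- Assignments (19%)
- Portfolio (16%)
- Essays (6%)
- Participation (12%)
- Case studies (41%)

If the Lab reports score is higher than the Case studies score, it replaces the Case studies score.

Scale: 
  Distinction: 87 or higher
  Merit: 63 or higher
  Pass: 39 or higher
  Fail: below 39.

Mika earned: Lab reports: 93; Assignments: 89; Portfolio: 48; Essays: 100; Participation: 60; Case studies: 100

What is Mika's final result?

Merit

Lab reports (93) ≤ Case studies (100), so Case studies stays at 100.
Weighted total:
  Lab reports 93 × 0.06 = 5.58
  Assignments 89 × 0.19 = 16.91
  Portfolio 48 × 0.16 = 7.68
  Essays 100 × 0.06 = 6
  Participation 60 × 0.12 = 7.2
  Case studies 100 × 0.41 = 41
Sum = 84.37
84.37 is ≥ 63 and < 87 → Merit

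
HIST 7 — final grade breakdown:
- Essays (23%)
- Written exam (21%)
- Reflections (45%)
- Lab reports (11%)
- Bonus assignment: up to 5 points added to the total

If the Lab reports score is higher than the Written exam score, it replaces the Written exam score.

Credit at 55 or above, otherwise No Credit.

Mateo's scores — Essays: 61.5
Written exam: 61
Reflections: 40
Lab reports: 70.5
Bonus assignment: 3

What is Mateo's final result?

Credit

Lab reports (70.5) > Written exam (61), so Written exam counts as 70.5.
Weighted total:
  Essays 61.5 × 0.23 = 14.145
  Written exam 70.5 × 0.21 = 14.805
  Reflections 40 × 0.45 = 18
  Lab reports 70.5 × 0.11 = 7.755
Sum = 54.705
Bonus assignment: 54.705 + 3 = 57.705
57.705 ≥ 55 → Credit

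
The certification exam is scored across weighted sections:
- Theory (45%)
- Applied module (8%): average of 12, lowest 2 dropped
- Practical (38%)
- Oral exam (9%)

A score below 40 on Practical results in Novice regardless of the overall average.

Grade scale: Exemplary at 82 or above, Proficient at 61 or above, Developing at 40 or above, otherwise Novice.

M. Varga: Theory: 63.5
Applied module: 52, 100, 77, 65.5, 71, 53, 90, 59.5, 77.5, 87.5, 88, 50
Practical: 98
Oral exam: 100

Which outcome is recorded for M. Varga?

Applied module: drop 50, 52 → average of remaining 10 = 769/10 = 76.9
Practical score 98 ≥ 40: minimum met.
Weighted total:
  Theory 63.5 × 0.45 = 28.575
  Applied module 76.9 × 0.08 = 6.152
  Practical 98 × 0.38 = 37.24
  Oral exam 100 × 0.09 = 9
Sum = 80.967
80.967 is ≥ 61 and < 82 → Proficient

Proficient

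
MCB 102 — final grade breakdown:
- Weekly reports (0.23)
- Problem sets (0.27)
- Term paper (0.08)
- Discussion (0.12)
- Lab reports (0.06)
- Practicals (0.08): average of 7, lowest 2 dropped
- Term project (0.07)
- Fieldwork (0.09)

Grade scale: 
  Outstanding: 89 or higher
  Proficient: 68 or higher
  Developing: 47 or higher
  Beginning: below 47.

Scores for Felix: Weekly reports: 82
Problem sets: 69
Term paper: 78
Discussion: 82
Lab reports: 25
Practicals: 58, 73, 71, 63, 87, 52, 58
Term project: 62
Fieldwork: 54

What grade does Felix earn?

Practicals: drop 52, 58 → average of remaining 5 = 352/5 = 70.4
Weighted total:
  Weekly reports 82 × 0.23 = 18.86
  Problem sets 69 × 0.27 = 18.63
  Term paper 78 × 0.08 = 6.24
  Discussion 82 × 0.12 = 9.84
  Lab reports 25 × 0.06 = 1.5
  Practicals 70.4 × 0.08 = 5.632
  Term project 62 × 0.07 = 4.34
  Fieldwork 54 × 0.09 = 4.86
Sum = 69.902
69.902 is ≥ 68 and < 89 → Proficient

Proficient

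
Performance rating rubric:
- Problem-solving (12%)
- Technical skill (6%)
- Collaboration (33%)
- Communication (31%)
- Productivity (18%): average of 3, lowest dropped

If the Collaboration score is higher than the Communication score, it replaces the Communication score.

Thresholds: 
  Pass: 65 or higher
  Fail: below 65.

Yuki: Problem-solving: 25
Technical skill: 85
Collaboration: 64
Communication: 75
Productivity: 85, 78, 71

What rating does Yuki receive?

Productivity: drop 71 → average of remaining 2 = 163/2 = 81.5
Collaboration (64) ≤ Communication (75), so Communication stays at 75.
Weighted total:
  Problem-solving 25 × 0.12 = 3
  Technical skill 85 × 0.06 = 5.1
  Collaboration 64 × 0.33 = 21.12
  Communication 75 × 0.31 = 23.25
  Productivity 81.5 × 0.18 = 14.67
Sum = 67.14
67.14 ≥ 65 → Pass

Pass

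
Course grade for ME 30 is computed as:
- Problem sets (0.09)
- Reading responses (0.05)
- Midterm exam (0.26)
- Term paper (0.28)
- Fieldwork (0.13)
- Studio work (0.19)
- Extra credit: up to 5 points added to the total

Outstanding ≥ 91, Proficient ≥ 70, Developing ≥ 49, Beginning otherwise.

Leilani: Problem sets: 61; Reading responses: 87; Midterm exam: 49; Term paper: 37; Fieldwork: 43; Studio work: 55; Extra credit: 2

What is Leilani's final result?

Weighted total:
  Problem sets 61 × 0.09 = 5.49
  Reading responses 87 × 0.05 = 4.35
  Midterm exam 49 × 0.26 = 12.74
  Term paper 37 × 0.28 = 10.36
  Fieldwork 43 × 0.13 = 5.59
  Studio work 55 × 0.19 = 10.45
Sum = 48.98
Extra credit: 48.98 + 2 = 50.98
50.98 is ≥ 49 and < 70 → Developing

Developing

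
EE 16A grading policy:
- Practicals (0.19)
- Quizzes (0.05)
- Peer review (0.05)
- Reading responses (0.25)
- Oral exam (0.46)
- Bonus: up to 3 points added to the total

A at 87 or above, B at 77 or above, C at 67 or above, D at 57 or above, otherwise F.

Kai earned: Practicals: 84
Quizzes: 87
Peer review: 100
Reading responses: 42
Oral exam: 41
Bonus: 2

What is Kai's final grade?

Weighted total:
  Practicals 84 × 0.19 = 15.96
  Quizzes 87 × 0.05 = 4.35
  Peer review 100 × 0.05 = 5
  Reading responses 42 × 0.25 = 10.5
  Oral exam 41 × 0.46 = 18.86
Sum = 54.67
Bonus: 54.67 + 2 = 56.67
56.67 < 57 → F

F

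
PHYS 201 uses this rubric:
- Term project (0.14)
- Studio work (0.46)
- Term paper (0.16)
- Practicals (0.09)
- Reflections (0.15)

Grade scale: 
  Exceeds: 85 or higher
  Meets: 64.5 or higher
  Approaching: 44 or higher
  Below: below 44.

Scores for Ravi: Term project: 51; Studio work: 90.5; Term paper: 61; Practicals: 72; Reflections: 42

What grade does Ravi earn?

Weighted total:
  Term project 51 × 0.14 = 7.14
  Studio work 90.5 × 0.46 = 41.63
  Term paper 61 × 0.16 = 9.76
  Practicals 72 × 0.09 = 6.48
  Reflections 42 × 0.15 = 6.3
Sum = 71.31
71.31 is ≥ 64.5 and < 85 → Meets

Meets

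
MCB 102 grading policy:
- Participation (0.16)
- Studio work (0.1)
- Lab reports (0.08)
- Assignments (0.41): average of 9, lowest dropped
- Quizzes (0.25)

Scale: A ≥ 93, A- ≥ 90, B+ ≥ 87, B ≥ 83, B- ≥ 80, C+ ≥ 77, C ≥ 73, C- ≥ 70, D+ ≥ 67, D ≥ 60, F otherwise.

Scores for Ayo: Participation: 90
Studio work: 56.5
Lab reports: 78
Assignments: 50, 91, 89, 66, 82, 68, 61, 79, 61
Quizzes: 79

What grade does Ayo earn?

C

Assignments: drop 50 → average of remaining 8 = 597/8 = 74.625
Weighted total:
  Participation 90 × 0.16 = 14.4
  Studio work 56.5 × 0.1 = 5.65
  Lab reports 78 × 0.08 = 6.24
  Assignments 74.625 × 0.41 = 30.59625
  Quizzes 79 × 0.25 = 19.75
Sum = 76.63625
76.63625 is ≥ 73 and < 77 → C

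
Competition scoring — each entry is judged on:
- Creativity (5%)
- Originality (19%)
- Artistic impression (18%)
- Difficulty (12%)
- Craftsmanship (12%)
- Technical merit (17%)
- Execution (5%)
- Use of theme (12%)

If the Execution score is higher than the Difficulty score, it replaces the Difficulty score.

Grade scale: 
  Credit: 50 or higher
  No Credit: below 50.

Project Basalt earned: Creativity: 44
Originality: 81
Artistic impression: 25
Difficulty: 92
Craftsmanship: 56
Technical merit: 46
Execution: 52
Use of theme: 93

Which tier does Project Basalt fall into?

Credit

Execution (52) ≤ Difficulty (92), so Difficulty stays at 92.
Weighted total:
  Creativity 44 × 0.05 = 2.2
  Originality 81 × 0.19 = 15.39
  Artistic impression 25 × 0.18 = 4.5
  Difficulty 92 × 0.12 = 11.04
  Craftsmanship 56 × 0.12 = 6.72
  Technical merit 46 × 0.17 = 7.82
  Execution 52 × 0.05 = 2.6
  Use of theme 93 × 0.12 = 11.16
Sum = 61.43
61.43 ≥ 50 → Credit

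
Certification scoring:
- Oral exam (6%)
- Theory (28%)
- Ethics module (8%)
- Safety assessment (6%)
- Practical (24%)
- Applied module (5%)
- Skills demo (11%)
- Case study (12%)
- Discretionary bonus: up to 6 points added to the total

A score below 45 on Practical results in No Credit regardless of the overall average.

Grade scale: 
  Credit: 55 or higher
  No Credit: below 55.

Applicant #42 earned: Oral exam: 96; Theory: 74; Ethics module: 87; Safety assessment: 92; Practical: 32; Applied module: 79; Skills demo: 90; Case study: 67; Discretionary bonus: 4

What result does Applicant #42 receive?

No Credit

Practical score 32 < 45: minimum not met.
Weighted total:
  Oral exam 96 × 0.06 = 5.76
  Theory 74 × 0.28 = 20.72
  Ethics module 87 × 0.08 = 6.96
  Safety assessment 92 × 0.06 = 5.52
  Practical 32 × 0.24 = 7.68
  Applied module 79 × 0.05 = 3.95
  Skills demo 90 × 0.11 = 9.9
  Case study 67 × 0.12 = 8.04
Sum = 68.53
Discretionary bonus: 68.53 + 4 = 72.53
Because the Practical minimum was not met, the result is No Credit.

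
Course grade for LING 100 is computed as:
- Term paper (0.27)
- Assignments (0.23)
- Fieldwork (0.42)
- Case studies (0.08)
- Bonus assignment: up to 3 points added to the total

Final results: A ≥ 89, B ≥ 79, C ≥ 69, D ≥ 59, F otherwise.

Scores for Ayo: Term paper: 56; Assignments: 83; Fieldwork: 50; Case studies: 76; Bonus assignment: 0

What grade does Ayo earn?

D

Weighted total:
  Term paper 56 × 0.27 = 15.12
  Assignments 83 × 0.23 = 19.09
  Fieldwork 50 × 0.42 = 21
  Case studies 76 × 0.08 = 6.08
Sum = 61.29
Bonus assignment: 61.29 + 0 = 61.29
61.29 is ≥ 59 and < 69 → D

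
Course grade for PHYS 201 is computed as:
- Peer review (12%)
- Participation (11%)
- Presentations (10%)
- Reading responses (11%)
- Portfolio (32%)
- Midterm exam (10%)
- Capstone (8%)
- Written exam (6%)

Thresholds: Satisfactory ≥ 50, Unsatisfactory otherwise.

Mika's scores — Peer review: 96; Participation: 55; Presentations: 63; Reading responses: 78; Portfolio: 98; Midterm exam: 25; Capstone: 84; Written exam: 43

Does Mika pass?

Satisfactory

Weighted total:
  Peer review 96 × 0.12 = 11.52
  Participation 55 × 0.11 = 6.05
  Presentations 63 × 0.1 = 6.3
  Reading responses 78 × 0.11 = 8.58
  Portfolio 98 × 0.32 = 31.36
  Midterm exam 25 × 0.1 = 2.5
  Capstone 84 × 0.08 = 6.72
  Written exam 43 × 0.06 = 2.58
Sum = 75.61
75.61 ≥ 50 → Satisfactory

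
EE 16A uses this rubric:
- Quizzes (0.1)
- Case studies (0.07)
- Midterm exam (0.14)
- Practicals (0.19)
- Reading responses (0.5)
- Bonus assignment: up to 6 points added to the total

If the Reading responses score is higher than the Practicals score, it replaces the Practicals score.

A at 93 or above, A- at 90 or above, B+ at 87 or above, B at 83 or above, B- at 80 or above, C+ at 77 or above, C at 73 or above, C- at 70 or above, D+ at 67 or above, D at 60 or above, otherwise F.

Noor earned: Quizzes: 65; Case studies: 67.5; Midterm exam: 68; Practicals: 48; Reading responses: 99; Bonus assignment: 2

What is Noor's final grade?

Reading responses (99) > Practicals (48), so Practicals counts as 99.
Weighted total:
  Quizzes 65 × 0.1 = 6.5
  Case studies 67.5 × 0.07 = 4.725
  Midterm exam 68 × 0.14 = 9.52
  Practicals 99 × 0.19 = 18.81
  Reading responses 99 × 0.5 = 49.5
Sum = 89.055
Bonus assignment: 89.055 + 2 = 91.055
91.055 is ≥ 90 and < 93 → A-

A-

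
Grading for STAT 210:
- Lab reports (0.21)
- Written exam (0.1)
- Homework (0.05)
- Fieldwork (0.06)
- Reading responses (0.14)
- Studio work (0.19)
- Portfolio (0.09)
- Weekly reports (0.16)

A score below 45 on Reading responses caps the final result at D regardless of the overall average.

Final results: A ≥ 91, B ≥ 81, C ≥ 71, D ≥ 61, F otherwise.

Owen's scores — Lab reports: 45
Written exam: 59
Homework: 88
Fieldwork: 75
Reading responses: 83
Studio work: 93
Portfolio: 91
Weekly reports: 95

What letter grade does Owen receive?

C

Reading responses score 83 ≥ 45: minimum met.
Weighted total:
  Lab reports 45 × 0.21 = 9.45
  Written exam 59 × 0.1 = 5.9
  Homework 88 × 0.05 = 4.4
  Fieldwork 75 × 0.06 = 4.5
  Reading responses 83 × 0.14 = 11.62
  Studio work 93 × 0.19 = 17.67
  Portfolio 91 × 0.09 = 8.19
  Weekly reports 95 × 0.16 = 15.2
Sum = 76.93
76.93 is ≥ 71 and < 81 → C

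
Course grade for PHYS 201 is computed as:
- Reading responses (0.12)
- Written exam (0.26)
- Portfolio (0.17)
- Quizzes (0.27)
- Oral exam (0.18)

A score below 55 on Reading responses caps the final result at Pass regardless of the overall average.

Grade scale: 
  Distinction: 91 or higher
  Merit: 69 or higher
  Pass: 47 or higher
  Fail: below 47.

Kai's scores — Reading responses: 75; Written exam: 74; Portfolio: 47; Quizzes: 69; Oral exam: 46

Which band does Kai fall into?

Reading responses score 75 ≥ 55: minimum met.
Weighted total:
  Reading responses 75 × 0.12 = 9
  Written exam 74 × 0.26 = 19.24
  Portfolio 47 × 0.17 = 7.99
  Quizzes 69 × 0.27 = 18.63
  Oral exam 46 × 0.18 = 8.28
Sum = 63.14
63.14 is ≥ 47 and < 69 → Pass

Pass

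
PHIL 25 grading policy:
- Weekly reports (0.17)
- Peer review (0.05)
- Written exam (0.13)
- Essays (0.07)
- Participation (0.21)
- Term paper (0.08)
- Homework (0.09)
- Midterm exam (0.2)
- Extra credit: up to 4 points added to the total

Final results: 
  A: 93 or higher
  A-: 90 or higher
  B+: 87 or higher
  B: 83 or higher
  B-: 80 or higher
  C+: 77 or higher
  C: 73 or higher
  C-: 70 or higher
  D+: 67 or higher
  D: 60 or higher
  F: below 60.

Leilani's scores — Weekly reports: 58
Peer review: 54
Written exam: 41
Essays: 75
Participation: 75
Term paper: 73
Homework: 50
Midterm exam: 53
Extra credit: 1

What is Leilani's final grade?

D

Weighted total:
  Weekly reports 58 × 0.17 = 9.86
  Peer review 54 × 0.05 = 2.7
  Written exam 41 × 0.13 = 5.33
  Essays 75 × 0.07 = 5.25
  Participation 75 × 0.21 = 15.75
  Term paper 73 × 0.08 = 5.84
  Homework 50 × 0.09 = 4.5
  Midterm exam 53 × 0.2 = 10.6
Sum = 59.83
Extra credit: 59.83 + 1 = 60.83
60.83 is ≥ 60 and < 67 → D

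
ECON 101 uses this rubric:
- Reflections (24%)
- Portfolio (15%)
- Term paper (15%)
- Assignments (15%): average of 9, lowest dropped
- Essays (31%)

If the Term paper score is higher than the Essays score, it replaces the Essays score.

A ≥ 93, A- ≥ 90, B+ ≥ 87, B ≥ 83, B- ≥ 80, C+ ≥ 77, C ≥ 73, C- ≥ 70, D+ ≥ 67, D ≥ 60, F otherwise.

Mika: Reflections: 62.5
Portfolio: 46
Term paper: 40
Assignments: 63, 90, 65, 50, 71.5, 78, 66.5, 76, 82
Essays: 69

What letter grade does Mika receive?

Assignments: drop 50 → average of remaining 8 = 592/8 = 74
Term paper (40) ≤ Essays (69), so Essays stays at 69.
Weighted total:
  Reflections 62.5 × 0.24 = 15
  Portfolio 46 × 0.15 = 6.9
  Term paper 40 × 0.15 = 6
  Assignments 74 × 0.15 = 11.1
  Essays 69 × 0.31 = 21.39
Sum = 60.39
60.39 is ≥ 60 and < 67 → D

D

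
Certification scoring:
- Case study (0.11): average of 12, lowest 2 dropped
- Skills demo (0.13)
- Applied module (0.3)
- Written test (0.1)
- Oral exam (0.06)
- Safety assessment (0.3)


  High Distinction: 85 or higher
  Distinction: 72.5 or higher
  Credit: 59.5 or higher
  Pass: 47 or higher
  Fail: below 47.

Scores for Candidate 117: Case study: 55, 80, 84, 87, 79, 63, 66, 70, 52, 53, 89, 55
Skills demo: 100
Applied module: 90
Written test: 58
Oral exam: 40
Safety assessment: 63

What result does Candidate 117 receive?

Case study: drop 52, 53 → average of remaining 10 = 728/10 = 72.8
Weighted total:
  Case study 72.8 × 0.11 = 8.008
  Skills demo 100 × 0.13 = 13
  Applied module 90 × 0.3 = 27
  Written test 58 × 0.1 = 5.8
  Oral exam 40 × 0.06 = 2.4
  Safety assessment 63 × 0.3 = 18.9
Sum = 75.108
75.108 is ≥ 72.5 and < 85 → Distinction

Distinction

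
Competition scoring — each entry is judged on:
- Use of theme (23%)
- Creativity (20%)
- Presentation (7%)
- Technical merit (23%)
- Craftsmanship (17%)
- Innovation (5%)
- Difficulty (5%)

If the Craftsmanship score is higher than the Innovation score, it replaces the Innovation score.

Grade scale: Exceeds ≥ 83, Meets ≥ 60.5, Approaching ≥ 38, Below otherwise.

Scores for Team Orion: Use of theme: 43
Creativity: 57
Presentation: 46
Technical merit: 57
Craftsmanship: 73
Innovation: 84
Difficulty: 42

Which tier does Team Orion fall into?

Approaching

Craftsmanship (73) ≤ Innovation (84), so Innovation stays at 84.
Weighted total:
  Use of theme 43 × 0.23 = 9.89
  Creativity 57 × 0.2 = 11.4
  Presentation 46 × 0.07 = 3.22
  Technical merit 57 × 0.23 = 13.11
  Craftsmanship 73 × 0.17 = 12.41
  Innovation 84 × 0.05 = 4.2
  Difficulty 42 × 0.05 = 2.1
Sum = 56.33
56.33 is ≥ 38 and < 60.5 → Approaching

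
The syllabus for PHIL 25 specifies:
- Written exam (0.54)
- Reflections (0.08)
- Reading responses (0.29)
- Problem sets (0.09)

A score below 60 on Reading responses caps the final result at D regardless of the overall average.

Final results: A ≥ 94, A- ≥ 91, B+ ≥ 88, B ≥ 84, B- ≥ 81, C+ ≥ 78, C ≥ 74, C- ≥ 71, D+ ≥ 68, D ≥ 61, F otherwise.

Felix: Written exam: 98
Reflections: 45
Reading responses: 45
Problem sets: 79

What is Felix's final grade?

Reading responses score 45 < 60: minimum not met.
Weighted total:
  Written exam 98 × 0.54 = 52.92
  Reflections 45 × 0.08 = 3.6
  Reading responses 45 × 0.29 = 13.05
  Problem sets 79 × 0.09 = 7.11
Sum = 76.68
76.68 would be C; cap at D applies → D.

D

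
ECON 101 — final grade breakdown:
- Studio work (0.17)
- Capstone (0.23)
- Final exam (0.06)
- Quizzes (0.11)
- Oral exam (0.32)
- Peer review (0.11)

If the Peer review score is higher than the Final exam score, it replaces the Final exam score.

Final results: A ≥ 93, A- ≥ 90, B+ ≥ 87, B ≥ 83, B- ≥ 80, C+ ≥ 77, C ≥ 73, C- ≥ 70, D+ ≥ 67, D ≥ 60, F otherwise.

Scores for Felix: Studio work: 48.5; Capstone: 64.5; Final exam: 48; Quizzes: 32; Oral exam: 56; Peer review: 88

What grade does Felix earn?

F

Peer review (88) > Final exam (48), so Final exam counts as 88.
Weighted total:
  Studio work 48.5 × 0.17 = 8.245
  Capstone 64.5 × 0.23 = 14.835
  Final exam 88 × 0.06 = 5.28
  Quizzes 32 × 0.11 = 3.52
  Oral exam 56 × 0.32 = 17.92
  Peer review 88 × 0.11 = 9.68
Sum = 59.48
59.48 < 60 → F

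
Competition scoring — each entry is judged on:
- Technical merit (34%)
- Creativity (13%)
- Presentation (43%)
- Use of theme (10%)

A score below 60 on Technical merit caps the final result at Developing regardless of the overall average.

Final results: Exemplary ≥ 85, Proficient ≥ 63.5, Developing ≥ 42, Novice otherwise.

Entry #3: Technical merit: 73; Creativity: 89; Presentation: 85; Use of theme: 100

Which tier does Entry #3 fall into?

Proficient

Technical merit score 73 ≥ 60: minimum met.
Weighted total:
  Technical merit 73 × 0.34 = 24.82
  Creativity 89 × 0.13 = 11.57
  Presentation 85 × 0.43 = 36.55
  Use of theme 100 × 0.1 = 10
Sum = 82.94
82.94 is ≥ 63.5 and < 85 → Proficient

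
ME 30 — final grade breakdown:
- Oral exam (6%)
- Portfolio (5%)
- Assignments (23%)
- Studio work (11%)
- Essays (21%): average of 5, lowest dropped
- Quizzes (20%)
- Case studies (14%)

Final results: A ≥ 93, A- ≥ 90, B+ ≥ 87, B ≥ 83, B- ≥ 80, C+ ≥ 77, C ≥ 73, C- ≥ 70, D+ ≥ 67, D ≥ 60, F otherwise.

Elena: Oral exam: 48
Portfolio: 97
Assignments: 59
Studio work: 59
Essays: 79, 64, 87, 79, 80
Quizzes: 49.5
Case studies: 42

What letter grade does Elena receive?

D

Essays: drop 64 → average of remaining 4 = 325/4 = 81.25
Weighted total:
  Oral exam 48 × 0.06 = 2.88
  Portfolio 97 × 0.05 = 4.85
  Assignments 59 × 0.23 = 13.57
  Studio work 59 × 0.11 = 6.49
  Essays 81.25 × 0.21 = 17.0625
  Quizzes 49.5 × 0.2 = 9.9
  Case studies 42 × 0.14 = 5.88
Sum = 60.6325
60.6325 is ≥ 60 and < 67 → D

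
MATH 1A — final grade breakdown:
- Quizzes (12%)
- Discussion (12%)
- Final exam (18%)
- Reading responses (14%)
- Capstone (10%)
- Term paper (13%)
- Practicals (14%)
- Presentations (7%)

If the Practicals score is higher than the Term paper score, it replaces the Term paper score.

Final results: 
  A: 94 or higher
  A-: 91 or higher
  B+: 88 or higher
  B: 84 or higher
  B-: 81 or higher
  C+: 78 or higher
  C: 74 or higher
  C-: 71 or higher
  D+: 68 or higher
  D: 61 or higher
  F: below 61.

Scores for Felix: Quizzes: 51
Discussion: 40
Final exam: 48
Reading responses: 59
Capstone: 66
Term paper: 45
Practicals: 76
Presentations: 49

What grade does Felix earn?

F

Practicals (76) > Term paper (45), so Term paper counts as 76.
Weighted total:
  Quizzes 51 × 0.12 = 6.12
  Discussion 40 × 0.12 = 4.8
  Final exam 48 × 0.18 = 8.64
  Reading responses 59 × 0.14 = 8.26
  Capstone 66 × 0.1 = 6.6
  Term paper 76 × 0.13 = 9.88
  Practicals 76 × 0.14 = 10.64
  Presentations 49 × 0.07 = 3.43
Sum = 58.37
58.37 < 61 → F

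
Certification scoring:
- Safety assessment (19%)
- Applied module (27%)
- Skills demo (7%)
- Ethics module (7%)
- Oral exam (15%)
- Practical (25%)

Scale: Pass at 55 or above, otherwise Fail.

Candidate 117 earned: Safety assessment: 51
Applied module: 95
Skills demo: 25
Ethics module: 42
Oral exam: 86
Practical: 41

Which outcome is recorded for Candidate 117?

Weighted total:
  Safety assessment 51 × 0.19 = 9.69
  Applied module 95 × 0.27 = 25.65
  Skills demo 25 × 0.07 = 1.75
  Ethics module 42 × 0.07 = 2.94
  Oral exam 86 × 0.15 = 12.9
  Practical 41 × 0.25 = 10.25
Sum = 63.18
63.18 ≥ 55 → Pass

Pass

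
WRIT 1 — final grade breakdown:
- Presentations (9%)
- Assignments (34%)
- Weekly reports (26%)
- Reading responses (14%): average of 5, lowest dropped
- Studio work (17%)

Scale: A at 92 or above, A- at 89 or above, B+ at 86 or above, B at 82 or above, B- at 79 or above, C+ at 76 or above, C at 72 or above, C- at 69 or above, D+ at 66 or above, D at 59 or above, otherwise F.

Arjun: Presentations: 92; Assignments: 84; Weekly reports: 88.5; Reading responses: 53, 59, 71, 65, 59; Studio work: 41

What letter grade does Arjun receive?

C

Reading responses: drop 53 → average of remaining 4 = 254/4 = 63.5
Weighted total:
  Presentations 92 × 0.09 = 8.28
  Assignments 84 × 0.34 = 28.56
  Weekly reports 88.5 × 0.26 = 23.01
  Reading responses 63.5 × 0.14 = 8.89
  Studio work 41 × 0.17 = 6.97
Sum = 75.71
75.71 is ≥ 72 and < 76 → C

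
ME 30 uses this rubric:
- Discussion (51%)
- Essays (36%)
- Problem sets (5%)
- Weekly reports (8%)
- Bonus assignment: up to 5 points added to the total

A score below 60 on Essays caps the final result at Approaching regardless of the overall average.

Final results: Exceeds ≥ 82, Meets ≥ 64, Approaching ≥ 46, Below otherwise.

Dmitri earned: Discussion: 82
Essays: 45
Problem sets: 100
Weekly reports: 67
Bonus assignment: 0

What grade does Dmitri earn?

Approaching

Essays score 45 < 60: minimum not met.
Weighted total:
  Discussion 82 × 0.51 = 41.82
  Essays 45 × 0.36 = 16.2
  Problem sets 100 × 0.05 = 5
  Weekly reports 67 × 0.08 = 5.36
Sum = 68.38
Bonus assignment: 68.38 + 0 = 68.38
68.38 would be Meets; cap at Approaching applies → Approaching.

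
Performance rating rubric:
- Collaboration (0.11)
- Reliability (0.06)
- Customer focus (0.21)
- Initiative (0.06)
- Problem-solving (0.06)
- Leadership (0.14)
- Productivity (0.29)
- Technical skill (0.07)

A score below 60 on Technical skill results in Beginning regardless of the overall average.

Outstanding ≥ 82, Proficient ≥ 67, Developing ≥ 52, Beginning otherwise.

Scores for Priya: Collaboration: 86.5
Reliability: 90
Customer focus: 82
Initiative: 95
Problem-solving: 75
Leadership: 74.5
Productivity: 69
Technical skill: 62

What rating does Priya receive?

Proficient

Technical skill score 62 ≥ 60: minimum met.
Weighted total:
  Collaboration 86.5 × 0.11 = 9.515
  Reliability 90 × 0.06 = 5.4
  Customer focus 82 × 0.21 = 17.22
  Initiative 95 × 0.06 = 5.7
  Problem-solving 75 × 0.06 = 4.5
  Leadership 74.5 × 0.14 = 10.43
  Productivity 69 × 0.29 = 20.01
  Technical skill 62 × 0.07 = 4.34
Sum = 77.115
77.115 is ≥ 67 and < 82 → Proficient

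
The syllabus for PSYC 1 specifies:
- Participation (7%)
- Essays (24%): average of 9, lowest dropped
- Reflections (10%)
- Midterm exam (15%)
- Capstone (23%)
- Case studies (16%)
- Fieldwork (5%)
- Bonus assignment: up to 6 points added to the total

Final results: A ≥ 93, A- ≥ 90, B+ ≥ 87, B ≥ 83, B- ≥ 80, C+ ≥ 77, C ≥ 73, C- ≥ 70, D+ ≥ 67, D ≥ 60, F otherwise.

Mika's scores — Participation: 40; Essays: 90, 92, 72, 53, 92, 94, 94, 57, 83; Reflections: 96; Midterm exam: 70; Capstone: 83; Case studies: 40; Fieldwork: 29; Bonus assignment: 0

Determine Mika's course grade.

Essays: drop 53 → average of remaining 8 = 674/8 = 84.25
Weighted total:
  Participation 40 × 0.07 = 2.8
  Essays 84.25 × 0.24 = 20.22
  Reflections 96 × 0.1 = 9.6
  Midterm exam 70 × 0.15 = 10.5
  Capstone 83 × 0.23 = 19.09
  Case studies 40 × 0.16 = 6.4
  Fieldwork 29 × 0.05 = 1.45
Sum = 70.06
Bonus assignment: 70.06 + 0 = 70.06
70.06 is ≥ 70 and < 73 → C-

C-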